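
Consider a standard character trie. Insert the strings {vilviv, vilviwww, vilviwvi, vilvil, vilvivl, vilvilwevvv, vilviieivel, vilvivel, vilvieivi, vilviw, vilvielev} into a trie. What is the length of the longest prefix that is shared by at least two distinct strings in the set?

6

The deepest shared node is where two words last agree before diverging.
"vilvieivi" and "vilvielev" agree on "vilvie" (6 characters) before diverging; nothing deeper is shared.
Longest shared-prefix length: 6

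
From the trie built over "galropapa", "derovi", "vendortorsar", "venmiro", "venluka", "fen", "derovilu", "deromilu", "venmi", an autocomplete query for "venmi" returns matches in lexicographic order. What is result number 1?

venmi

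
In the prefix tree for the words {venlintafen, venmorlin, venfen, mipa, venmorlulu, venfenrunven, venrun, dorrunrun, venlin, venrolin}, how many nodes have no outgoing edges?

Leaves are exactly the stored words that no other stored word extends.
Those words: "dorrunrun", "mipa", "venfenrunven", "venlintafen", "venmorlin", "venmorlulu", "venrolin", "venrun"
Leaf count: 8

8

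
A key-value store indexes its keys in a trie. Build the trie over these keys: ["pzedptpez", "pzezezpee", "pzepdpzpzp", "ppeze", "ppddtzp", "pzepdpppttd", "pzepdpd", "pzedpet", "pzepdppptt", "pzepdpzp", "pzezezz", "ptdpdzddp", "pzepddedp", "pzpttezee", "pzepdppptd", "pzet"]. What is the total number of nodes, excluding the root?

61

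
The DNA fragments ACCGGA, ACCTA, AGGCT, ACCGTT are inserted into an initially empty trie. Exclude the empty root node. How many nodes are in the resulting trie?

Trie structure (* marks end of a word):
(root)
└─ A
   ├─ C
   │  └─ C
   │     ├─ G
   │     │  ├─ G
   │     │  │  └─ A *
   │     │  └─ T
   │     │     └─ T *
   │     └─ T
   │        └─ A *
   └─ G
      └─ G
         └─ C
            └─ T *
Counting every labelled node above: 14.

14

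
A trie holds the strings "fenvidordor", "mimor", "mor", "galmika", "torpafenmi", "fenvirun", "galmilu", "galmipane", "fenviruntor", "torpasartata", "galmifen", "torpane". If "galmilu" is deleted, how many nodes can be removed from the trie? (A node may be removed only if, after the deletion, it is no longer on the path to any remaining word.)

2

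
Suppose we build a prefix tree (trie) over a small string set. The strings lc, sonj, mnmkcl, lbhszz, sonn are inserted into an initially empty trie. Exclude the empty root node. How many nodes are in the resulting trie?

Insert word by word; a character creates a node only if that edge doesn't already exist:
  "lc" → 2 new (l, c)
  "sonj" → 4 new (s, o, n, j)
  "mnmkcl" → 6 new (m, n, m, k, c, l)
  "lbhszz" → prefix "l" already present; 5 new (b, h, s, z, z)
  "sonn" → prefix "son" already present; 1 new (n)
Total nodes = 2 + 4 + 6 + 5 + 1 = 18

18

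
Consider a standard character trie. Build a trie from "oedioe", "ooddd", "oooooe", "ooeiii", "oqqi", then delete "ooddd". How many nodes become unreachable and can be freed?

Walk "ooddd" from the leaf back toward the root, removing each node that no remaining word uses.
The suffix "ddd" (3 nodes) is used only by "ooddd"; the node for "oo" still has the child "o", so pruning stops there.
Nodes removed: 3

3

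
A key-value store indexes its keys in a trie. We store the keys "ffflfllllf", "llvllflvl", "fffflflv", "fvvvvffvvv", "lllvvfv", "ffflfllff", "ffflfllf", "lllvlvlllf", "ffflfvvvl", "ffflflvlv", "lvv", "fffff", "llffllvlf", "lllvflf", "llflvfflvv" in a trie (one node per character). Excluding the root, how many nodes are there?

73

For each word, the new-node count is its length minus the longest prefix already in the trie:
  "ffflfllllf" → 10 new (f, f, f, l, f, l, l, l, l, f)
  "llvllflvl" → 9 new (l, l, v, l, l, f, l, v, l)
  "fffflflv" → prefix "fff" already present; 5 new (f, l, f, l, v)
  "fvvvvffvvv" → prefix "f" already present; 9 new (v, v, v, v, f, f, v, v, v)
  "lllvvfv" → prefix "ll" already present; 5 new (l, v, v, f, v)
  "ffflfllff" → prefix "ffflfll" already present; 2 new (f, f)
  "ffflfllf" → prefix "ffflfllf" already present; 0 new (none)
  "lllvlvlllf" → prefix "lllv" already present; 6 new (l, v, l, l, l, f)
  "ffflfvvvl" → prefix "ffflf" already present; 4 new (v, v, v, l)
  "ffflflvlv" → prefix "ffflfl" already present; 3 new (v, l, v)
  "lvv" → prefix "l" already present; 2 new (v, v)
  "fffff" → prefix "ffff" already present; 1 new (f)
  "llffllvlf" → prefix "ll" already present; 7 new (f, f, l, l, v, l, f)
  "lllvflf" → prefix "lllv" already present; 3 new (f, l, f)
  "llflvfflvv" → prefix "llf" already present; 7 new (l, v, f, f, l, v, v)
Total nodes = 10 + 9 + 5 + 9 + 5 + 2 + 0 + 6 + 4 + 3 + 2 + 1 + 7 + 3 + 7 = 73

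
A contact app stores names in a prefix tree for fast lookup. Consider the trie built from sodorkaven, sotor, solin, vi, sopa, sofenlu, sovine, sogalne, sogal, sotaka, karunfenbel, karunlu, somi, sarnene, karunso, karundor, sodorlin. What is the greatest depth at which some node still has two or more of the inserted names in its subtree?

The deepest shared node is where two words last agree before diverging.
e.g. "karundor" and "karunfenbel" share the prefix "karun" of length 5; no pair shares a longer one.
Longest shared-prefix length: 5

5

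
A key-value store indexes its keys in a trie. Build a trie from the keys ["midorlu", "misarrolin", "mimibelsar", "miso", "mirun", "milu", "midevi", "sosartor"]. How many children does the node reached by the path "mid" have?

Follow the path "mid" to its node, then look at its outgoing edges.
Characters that immediately follow "mid" among the stored strings: {e, o}.
That node has 2 child edges.

2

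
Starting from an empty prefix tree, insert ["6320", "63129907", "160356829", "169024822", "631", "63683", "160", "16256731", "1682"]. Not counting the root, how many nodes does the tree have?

37

For each word, the new-node count is its length minus the longest prefix already in the trie:
  "6320" → 4 new (6, 3, 2, 0)
  "63129907" → prefix "63" already present; 6 new (1, 2, 9, 9, 0, 7)
  "160356829" → 9 new (1, 6, 0, 3, 5, 6, 8, 2, 9)
  "169024822" → prefix "16" already present; 7 new (9, 0, 2, 4, 8, 2, 2)
  "631" → prefix "631" already present; 0 new (none)
  "63683" → prefix "63" already present; 3 new (6, 8, 3)
  "160" → prefix "160" already present; 0 new (none)
  "16256731" → prefix "16" already present; 6 new (2, 5, 6, 7, 3, 1)
  "1682" → prefix "16" already present; 2 new (8, 2)
Total nodes = 4 + 6 + 9 + 7 + 0 + 3 + 0 + 6 + 2 = 37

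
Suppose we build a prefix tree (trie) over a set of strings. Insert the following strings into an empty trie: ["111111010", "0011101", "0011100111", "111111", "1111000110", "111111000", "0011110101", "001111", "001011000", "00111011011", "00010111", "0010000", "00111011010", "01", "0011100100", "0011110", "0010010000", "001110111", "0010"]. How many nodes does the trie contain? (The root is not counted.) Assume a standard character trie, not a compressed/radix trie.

62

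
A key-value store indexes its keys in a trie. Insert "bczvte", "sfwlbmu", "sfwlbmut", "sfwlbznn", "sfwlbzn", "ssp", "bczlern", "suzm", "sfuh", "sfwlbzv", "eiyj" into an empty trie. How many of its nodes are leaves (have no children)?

Leaves are exactly the stored words that no other stored word extends.
Those words: "bczlern", "bczvte", "eiyj", "sfuh", "sfwlbmut", "sfwlbznn", "sfwlbzv", "ssp", "suzm"
Leaf count: 9

9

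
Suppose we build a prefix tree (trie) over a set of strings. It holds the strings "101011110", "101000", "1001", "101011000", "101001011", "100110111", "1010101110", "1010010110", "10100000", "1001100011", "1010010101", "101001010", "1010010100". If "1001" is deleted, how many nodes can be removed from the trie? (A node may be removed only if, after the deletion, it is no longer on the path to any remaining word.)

0

A node on "1001"'s path can go only if nothing else ends at it or branches off below it.
Every node on "1001" is still needed (e.g. by "100110111"), so nothing is freed.
Nodes removed: 0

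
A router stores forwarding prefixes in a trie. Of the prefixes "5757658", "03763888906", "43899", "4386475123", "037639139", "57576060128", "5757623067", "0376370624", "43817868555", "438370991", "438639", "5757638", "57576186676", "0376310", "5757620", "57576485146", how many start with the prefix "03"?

Walk to "03"; the words in its subtree are exactly those with that prefix.
Matches: "0376310", "0376370624", "03763888906", "037639139"
Count: 4

4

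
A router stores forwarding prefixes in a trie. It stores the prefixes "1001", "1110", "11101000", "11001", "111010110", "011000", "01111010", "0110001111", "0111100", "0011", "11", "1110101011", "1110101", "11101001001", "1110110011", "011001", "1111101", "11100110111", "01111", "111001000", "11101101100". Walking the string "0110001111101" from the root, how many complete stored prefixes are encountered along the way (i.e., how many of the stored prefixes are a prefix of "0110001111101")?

Walk "0110001111101" from the root; an end-of-word marker is hit whenever a stored word is a prefix of "0110001111101".
Prefixes of the query that are stored words: "011000", "0110001111"
Count: 2

2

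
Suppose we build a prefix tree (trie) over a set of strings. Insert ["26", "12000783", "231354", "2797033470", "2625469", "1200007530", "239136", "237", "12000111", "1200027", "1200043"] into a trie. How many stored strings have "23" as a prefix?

Filter for entries beginning with "23":
Words under "23": 231354, 237, 239136
Count: 3

3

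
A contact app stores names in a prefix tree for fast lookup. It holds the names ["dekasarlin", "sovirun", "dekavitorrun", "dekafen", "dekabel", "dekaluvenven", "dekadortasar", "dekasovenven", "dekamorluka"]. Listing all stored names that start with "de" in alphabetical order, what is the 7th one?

Words with prefix "de", in lexicographic order: "dekabel", "dekadortasar", "dekafen", "dekaluvenven", "dekamorluka", "dekasarlin", "dekasovenven", "dekavitorrun"
Position 7: dekasovenven

dekasovenven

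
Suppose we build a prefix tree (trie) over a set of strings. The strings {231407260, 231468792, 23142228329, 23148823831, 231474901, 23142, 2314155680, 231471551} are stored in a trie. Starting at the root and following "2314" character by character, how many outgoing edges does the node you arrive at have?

The children of the "2314" node are the distinct next characters among strings starting with "2314".
Distinct next characters after "2314": 0, 1, 2, 6, 7, 8.
That node has 6 child edges.

6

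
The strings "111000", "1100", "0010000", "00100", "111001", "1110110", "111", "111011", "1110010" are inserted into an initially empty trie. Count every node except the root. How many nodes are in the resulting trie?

20

Trie structure (* marks end of a word):
(root)
├─ 0
│  └─ 0
│     └─ 1
│        └─ 0
│           └─ 0 *
│              └─ 0
│                 └─ 0 *
└─ 1
   └─ 1
      ├─ 0
      │  └─ 0 *
      └─ 1 *
         └─ 0
            ├─ 0
            │  ├─ 0 *
            │  └─ 1 *
            │     └─ 0 *
            └─ 1
               └─ 1 *
                  └─ 0 *
Counting every labelled node above: 20.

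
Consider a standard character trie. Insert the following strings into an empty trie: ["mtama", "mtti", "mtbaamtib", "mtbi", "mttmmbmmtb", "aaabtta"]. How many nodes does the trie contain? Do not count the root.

29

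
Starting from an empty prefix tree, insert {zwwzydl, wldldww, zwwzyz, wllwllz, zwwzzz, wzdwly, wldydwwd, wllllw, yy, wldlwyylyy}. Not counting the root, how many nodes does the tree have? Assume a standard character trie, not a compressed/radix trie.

43

Insert word by word; a character creates a node only if that edge doesn't already exist:
  "zwwzydl" → 7 new (z, w, w, z, y, d, l)
  "wldldww" → 7 new (w, l, d, l, d, w, w)
  "zwwzyz" → prefix "zwwzy" already present; 1 new (z)
  "wllwllz" → prefix "wl" already present; 5 new (l, w, l, l, z)
  "zwwzzz" → prefix "zwwz" already present; 2 new (z, z)
  "wzdwly" → prefix "w" already present; 5 new (z, d, w, l, y)
  "wldydwwd" → prefix "wld" already present; 5 new (y, d, w, w, d)
  "wllllw" → prefix "wll" already present; 3 new (l, l, w)
  "yy" → 2 new (y, y)
  "wldlwyylyy" → prefix "wldl" already present; 6 new (w, y, y, l, y, y)
Total nodes = 7 + 7 + 1 + 5 + 2 + 5 + 5 + 3 + 2 + 6 = 43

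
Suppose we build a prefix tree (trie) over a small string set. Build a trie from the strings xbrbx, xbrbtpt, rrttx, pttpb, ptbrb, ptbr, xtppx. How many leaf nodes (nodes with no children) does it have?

A leaf is a node with no children — equivalently, the end of a word that is not a proper prefix of any other stored word.
Those words: "ptbrb", "pttpb", "rrttx", "xbrbtpt", "xbrbx", "xtppx"
Leaf count: 6

6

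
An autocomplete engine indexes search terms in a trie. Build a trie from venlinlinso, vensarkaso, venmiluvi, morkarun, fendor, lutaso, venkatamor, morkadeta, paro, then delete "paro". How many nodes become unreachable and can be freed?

After clearing the end-marker at "paro", prune upward until reaching a node still needed by another word.
No other word shares any prefix with "paro", so all 4 of its nodes go.
Nodes removed: 4

4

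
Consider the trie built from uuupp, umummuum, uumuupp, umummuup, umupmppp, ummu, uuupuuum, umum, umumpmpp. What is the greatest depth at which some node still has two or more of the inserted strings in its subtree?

7

The deepest shared node is where two words last agree before diverging.
"umummuum" and "umummuup" agree on "umummuu" (7 characters) before diverging; nothing deeper is shared.
Longest shared-prefix length: 7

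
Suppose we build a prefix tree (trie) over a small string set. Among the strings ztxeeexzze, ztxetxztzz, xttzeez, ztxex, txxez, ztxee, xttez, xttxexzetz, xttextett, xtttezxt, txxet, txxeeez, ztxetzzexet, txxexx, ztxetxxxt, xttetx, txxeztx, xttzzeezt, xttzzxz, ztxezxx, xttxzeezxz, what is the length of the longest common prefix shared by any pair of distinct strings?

6

Equivalently: take the maximum, over all pairs, of their longest common prefix length.
"ztxetxxxt" and "ztxetxztzz" agree on "ztxetx" (6 characters) before diverging; nothing deeper is shared.
Longest shared-prefix length: 6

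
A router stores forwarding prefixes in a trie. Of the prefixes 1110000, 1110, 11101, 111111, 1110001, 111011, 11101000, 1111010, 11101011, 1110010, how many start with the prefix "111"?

Walk to "111"; the words in its subtree are exactly those with that prefix.
Words under "111": 1110, 1110000, 1110001, 1110010, 11101, 11101000, 11101011, 111011, 1111010, 111111
Count: 10

10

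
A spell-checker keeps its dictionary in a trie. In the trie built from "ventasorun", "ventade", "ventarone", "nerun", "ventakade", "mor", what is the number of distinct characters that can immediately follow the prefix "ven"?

The children of the "ven" node are the distinct next characters among strings starting with "ven".
Distinct next characters after "ven": t.
That node has 1 child edge.

1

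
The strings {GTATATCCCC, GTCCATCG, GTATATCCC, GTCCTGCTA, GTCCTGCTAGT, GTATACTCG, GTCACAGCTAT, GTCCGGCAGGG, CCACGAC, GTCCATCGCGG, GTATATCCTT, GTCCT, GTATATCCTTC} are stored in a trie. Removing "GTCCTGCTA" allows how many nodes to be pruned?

0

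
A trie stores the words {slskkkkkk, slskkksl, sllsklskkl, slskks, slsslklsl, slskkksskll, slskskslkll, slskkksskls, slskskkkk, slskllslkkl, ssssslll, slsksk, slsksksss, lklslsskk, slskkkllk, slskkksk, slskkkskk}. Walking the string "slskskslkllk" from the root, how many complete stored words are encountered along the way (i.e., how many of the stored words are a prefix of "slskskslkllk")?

2

Check each prefix of "slskskslkllk" against the stored set — each match is an end-marker on the path.
Prefixes of the query that are stored words: "slsksk", "slskskslkll"
Count: 2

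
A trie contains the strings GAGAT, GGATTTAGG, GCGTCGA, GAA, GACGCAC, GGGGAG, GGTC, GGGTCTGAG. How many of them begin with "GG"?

4

Walk to "GG"; the words in its subtree are exactly those with that prefix.
Matches: "GGATTTAGG", "GGGGAG", "GGGTCTGAG", "GGTC"
Count: 4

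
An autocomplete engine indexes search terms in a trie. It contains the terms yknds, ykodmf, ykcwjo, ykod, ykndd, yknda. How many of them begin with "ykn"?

3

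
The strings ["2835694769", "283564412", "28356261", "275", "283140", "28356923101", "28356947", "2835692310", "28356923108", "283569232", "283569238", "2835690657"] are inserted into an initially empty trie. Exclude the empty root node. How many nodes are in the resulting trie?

34

Insert word by word; a character creates a node only if that edge doesn't already exist:
  "2835694769" → 10 new (2, 8, 3, 5, 6, 9, 4, 7, 6, 9)
  "283564412" → prefix "28356" already present; 4 new (4, 4, 1, 2)
  "28356261" → prefix "28356" already present; 3 new (2, 6, 1)
  "275" → prefix "2" already present; 2 new (7, 5)
  "283140" → prefix "283" already present; 3 new (1, 4, 0)
  "28356923101" → prefix "283569" already present; 5 new (2, 3, 1, 0, 1)
  "28356947" → prefix "28356947" already present; 0 new (none)
  "2835692310" → prefix "2835692310" already present; 0 new (none)
  "28356923108" → prefix "2835692310" already present; 1 new (8)
  "283569232" → prefix "28356923" already present; 1 new (2)
  "283569238" → prefix "28356923" already present; 1 new (8)
  "2835690657" → prefix "283569" already present; 4 new (0, 6, 5, 7)
Total nodes = 10 + 4 + 3 + 2 + 3 + 5 + 0 + 0 + 1 + 1 + 1 + 4 = 34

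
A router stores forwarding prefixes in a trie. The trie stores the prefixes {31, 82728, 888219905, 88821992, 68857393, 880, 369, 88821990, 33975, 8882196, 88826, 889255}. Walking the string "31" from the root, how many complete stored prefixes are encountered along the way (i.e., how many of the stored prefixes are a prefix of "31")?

Walk "31" from the root; an end-of-word marker is hit whenever a stored word is a prefix of "31".
Prefixes of the query that are stored words: "31"
Count: 1

1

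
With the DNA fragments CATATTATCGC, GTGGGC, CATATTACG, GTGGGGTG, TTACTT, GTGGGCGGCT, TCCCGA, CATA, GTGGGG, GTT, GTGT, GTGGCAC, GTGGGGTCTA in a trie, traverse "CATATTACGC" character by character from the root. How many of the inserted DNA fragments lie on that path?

2

Check each prefix of "CATATTACGC" against the stored set — each match is an end-marker on the path.
Prefixes of the query that are stored words: "CATA", "CATATTACG"
Count: 2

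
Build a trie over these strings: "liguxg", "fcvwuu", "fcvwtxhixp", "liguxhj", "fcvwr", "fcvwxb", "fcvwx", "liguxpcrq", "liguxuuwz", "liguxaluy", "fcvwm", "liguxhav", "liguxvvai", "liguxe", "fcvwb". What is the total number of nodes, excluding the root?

44

Count nodes per top-level branch (shared prefixes stored once):
  'f'-branch (fcvwb, fcvwm, fcvwr, fcvwtxhixp, fcvwuu, fcvwx, fcvwxb): 17 nodes
  'l'-branch (liguxaluy, liguxe, liguxg, liguxhav, liguxhj, liguxpcrq, liguxuuwz, liguxvvai): 27 nodes
Sum: 44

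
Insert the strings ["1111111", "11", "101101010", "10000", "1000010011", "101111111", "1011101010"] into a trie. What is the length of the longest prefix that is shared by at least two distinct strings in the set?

5

The deepest shared node is where two words last agree before diverging.
"10000" and "1000010011" agree on "10000" (5 characters) before diverging; nothing deeper is shared.
Longest shared-prefix length: 5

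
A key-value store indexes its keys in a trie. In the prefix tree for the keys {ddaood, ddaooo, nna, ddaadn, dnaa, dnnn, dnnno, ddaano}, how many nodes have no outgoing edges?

7

Leaves are exactly the stored words that no other stored word extends.
Those words: "ddaadn", "ddaano", "ddaood", "ddaooo", "dnaa", "dnnno", "nna"
Leaf count: 7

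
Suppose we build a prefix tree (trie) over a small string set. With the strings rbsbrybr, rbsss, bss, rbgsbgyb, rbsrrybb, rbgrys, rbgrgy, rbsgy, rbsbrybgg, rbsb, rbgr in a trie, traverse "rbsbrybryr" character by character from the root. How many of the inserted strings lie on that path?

2

Walk "rbsbrybryr" from the root; an end-of-word marker is hit whenever a stored word is a prefix of "rbsbrybryr".
Prefixes of the query that are stored words: "rbsb", "rbsbrybr"
Count: 2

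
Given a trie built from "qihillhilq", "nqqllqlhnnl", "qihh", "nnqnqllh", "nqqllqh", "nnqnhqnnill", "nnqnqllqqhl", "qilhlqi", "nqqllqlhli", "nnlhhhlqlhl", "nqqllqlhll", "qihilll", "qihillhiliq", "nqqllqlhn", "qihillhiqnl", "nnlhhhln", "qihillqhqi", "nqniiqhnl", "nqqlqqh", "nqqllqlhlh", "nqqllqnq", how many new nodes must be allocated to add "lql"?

3

"lql" shares no prefix with any stored word, so all 3 characters open new nodes.
3 − 0 = 3 new nodes.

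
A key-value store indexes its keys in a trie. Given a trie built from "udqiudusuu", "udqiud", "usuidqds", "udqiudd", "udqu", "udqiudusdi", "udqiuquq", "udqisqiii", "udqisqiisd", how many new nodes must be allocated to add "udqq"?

1

The longest prefix of "udqq" already in the trie is "udq" (length 3).
So 4 − 3 = 1 new nodes.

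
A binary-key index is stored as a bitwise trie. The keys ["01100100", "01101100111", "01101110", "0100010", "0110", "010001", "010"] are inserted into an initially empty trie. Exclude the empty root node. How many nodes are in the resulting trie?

Insert word by word; a character creates a node only if that edge doesn't already exist:
  "01100100" → 8 new (0, 1, 1, 0, 0, 1, 0, 0)
  "01101100111" → prefix "0110" already present; 7 new (1, 1, 0, 0, 1, 1, 1)
  "01101110" → prefix "011011" already present; 2 new (1, 0)
  "0100010" → prefix "01" already present; 5 new (0, 0, 0, 1, 0)
  "0110" → prefix "0110" already present; 0 new (none)
  "010001" → prefix "010001" already present; 0 new (none)
  "010" → prefix "010" already present; 0 new (none)
Total nodes = 8 + 7 + 2 + 5 + 0 + 0 + 0 = 22

22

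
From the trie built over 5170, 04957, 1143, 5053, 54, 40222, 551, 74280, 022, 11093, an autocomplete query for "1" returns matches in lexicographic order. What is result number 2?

1143

Filter for "1…" and sort: "11093", "1143"
Position 2: 1143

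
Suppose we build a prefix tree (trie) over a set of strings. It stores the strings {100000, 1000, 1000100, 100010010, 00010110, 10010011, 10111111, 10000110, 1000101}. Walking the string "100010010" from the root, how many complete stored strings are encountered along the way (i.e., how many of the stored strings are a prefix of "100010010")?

3

Walk "100010010" from the root; an end-of-word marker is hit whenever a stored word is a prefix of "100010010".
Prefixes of the query that are stored words: "1000", "1000100", "100010010"
Count: 3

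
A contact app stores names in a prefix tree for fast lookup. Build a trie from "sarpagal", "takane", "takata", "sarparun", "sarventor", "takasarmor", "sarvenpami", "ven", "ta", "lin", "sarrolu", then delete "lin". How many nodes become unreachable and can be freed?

3

After clearing the end-marker at "lin", prune upward until reaching a node still needed by another word.
No other word shares any prefix with "lin", so all 3 of its nodes go.
Nodes removed: 3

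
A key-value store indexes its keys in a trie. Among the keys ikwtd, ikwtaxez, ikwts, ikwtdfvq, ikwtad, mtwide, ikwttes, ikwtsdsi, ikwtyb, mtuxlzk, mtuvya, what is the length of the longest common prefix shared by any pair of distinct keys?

Equivalently: take the maximum, over all pairs, of their longest common prefix length.
e.g. "ikwtad" and "ikwtaxez" share the prefix "ikwta" of length 5; no pair shares a longer one.
Longest shared-prefix length: 5

5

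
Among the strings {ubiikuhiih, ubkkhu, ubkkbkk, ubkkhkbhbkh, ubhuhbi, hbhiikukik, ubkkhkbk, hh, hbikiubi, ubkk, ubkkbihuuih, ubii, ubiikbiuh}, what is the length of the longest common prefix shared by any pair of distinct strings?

7

The deepest shared node is where two words last agree before diverging.
e.g. "ubkkhkbhbkh" and "ubkkhkbk" share the prefix "ubkkhkb" of length 7; no pair shares a longer one.
Longest shared-prefix length: 7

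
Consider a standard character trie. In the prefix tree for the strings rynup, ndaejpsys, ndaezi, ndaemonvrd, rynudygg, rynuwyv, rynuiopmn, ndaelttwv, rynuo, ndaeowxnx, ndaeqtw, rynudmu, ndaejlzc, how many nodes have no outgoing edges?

Leaves are exactly the stored words that no other stored word extends.
Those words: "ndaejlzc", "ndaejpsys", "ndaelttwv", "ndaemonvrd", "ndaeowxnx", "ndaeqtw", "ndaezi", "rynudmu", "rynudygg", "rynuiopmn", "rynuo", "rynup", "rynuwyv"
Leaf count: 13

13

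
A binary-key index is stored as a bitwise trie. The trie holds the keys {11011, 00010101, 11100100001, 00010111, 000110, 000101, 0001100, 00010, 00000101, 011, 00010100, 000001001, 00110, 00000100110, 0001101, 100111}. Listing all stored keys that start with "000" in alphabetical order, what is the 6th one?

DFS of the "000" subtree visits, in order: "000001001", "00000100110", "00000101", "00010", "000101", "00010100", "00010101", "00010111", "000110", "0001100", "0001101"
Position 6: 00010100

00010100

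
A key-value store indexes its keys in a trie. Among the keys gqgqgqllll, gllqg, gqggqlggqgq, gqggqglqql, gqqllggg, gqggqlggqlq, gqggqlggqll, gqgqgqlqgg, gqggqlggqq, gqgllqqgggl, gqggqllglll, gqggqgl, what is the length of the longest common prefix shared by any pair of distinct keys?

10

The deepest shared node is where two words last agree before diverging.
e.g. "gqggqlggqll" and "gqggqlggqlq" share the prefix "gqggqlggql" of length 10; no pair shares a longer one.
Longest shared-prefix length: 10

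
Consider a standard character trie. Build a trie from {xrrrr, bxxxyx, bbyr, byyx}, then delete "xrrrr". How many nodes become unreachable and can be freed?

After clearing the end-marker at "xrrrr", prune upward until reaching a node still needed by another word.
No other word shares any prefix with "xrrrr", so all 5 of its nodes go.
Nodes removed: 5

5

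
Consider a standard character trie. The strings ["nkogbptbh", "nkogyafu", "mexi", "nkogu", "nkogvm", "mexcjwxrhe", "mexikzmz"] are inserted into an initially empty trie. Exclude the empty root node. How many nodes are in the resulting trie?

31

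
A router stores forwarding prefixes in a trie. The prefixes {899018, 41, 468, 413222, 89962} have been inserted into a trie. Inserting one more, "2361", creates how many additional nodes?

4

"2361" shares no prefix with any stored word, so all 4 characters open new nodes.
4 − 0 = 4 new nodes.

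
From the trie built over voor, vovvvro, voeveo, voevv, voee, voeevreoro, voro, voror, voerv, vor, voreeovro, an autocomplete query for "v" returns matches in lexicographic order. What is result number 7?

vor

DFS of the "v" subtree visits, in order: "voee", "voeevreoro", "voerv", "voeveo", "voevv", "voor", "vor", "voreeovro", "voro", "voror", "vovvvro"
The 7th is vor.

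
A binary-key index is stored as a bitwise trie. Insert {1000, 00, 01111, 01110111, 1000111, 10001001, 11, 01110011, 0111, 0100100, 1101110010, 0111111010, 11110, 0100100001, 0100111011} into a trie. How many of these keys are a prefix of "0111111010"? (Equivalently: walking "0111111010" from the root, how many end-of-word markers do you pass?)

Check each prefix of "0111111010" against the stored set — each match is an end-marker on the path.
Prefixes of the query that are stored words: "0111", "01111", "0111111010"
Count: 3

3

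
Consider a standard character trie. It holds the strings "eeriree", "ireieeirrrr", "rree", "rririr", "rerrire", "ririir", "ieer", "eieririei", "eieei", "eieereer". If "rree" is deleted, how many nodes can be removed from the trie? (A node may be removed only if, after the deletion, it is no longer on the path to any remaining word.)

2

After clearing the end-marker at "rree", prune upward until reaching a node still needed by another word.
The suffix "ee" (2 nodes) is used only by "rree"; the node for "rr" still has the child "i", so pruning stops there.
Nodes removed: 2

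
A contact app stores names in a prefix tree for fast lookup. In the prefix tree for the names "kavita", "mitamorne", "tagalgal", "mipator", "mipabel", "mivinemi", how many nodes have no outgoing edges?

A leaf is a node with no children — equivalently, the end of a word that is not a proper prefix of any other stored word.
Those words: "kavita", "mipabel", "mipator", "mitamorne", "mivinemi", "tagalgal"
Leaf count: 6

6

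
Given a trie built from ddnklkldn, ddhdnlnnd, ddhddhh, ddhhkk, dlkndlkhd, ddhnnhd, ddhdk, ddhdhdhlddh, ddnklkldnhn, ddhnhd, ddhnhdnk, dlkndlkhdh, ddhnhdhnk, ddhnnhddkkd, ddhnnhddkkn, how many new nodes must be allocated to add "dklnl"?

4

Walking "dklnl" from the root, the first 1 characters ("d") follow existing edges; "k" is the first miss.
So 5 − 1 = 4 new nodes.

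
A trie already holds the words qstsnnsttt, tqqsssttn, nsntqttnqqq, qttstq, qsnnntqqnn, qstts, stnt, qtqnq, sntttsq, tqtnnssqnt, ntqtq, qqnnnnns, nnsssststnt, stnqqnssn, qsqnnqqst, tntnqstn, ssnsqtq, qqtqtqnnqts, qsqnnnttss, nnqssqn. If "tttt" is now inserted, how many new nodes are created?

The longest prefix of "tttt" already in the trie is "t" (length 1).
New nodes needed: |"tttt"| − 1 = 4 − 1 = 3.

3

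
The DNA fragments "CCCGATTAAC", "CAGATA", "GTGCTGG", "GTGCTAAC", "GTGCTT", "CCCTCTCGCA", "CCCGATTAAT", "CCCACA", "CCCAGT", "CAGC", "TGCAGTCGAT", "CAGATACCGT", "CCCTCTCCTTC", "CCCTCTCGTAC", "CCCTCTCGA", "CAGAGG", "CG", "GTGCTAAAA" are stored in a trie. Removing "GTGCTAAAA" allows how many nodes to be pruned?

2

After clearing the end-marker at "GTGCTAAAA", prune upward until reaching a node still needed by another word.
The suffix "AA" (2 nodes) is used only by "GTGCTAAAA"; the node for "GTGCTAA" still has the child "C", so pruning stops there.
Nodes removed: 2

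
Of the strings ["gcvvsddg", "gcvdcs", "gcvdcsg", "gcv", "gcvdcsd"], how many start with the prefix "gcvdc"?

Filter for entries beginning with "gcvdc":
Words under "gcvdc": gcvdcs, gcvdcsd, gcvdcsg
Count: 3

3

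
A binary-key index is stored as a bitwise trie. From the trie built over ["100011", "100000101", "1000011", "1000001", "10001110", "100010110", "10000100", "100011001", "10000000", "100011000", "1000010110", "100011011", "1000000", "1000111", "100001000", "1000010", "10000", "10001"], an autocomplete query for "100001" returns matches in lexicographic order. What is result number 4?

DFS of the "100001" subtree visits, in order: "1000010", "10000100", "100001000", "1000010110", "1000011"
The 4th is 1000010110.

1000010110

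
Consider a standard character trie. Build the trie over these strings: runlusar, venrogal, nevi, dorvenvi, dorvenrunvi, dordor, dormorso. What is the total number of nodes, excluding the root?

41

Count nodes per top-level branch (shared prefixes stored once):
  'd'-branch (dordor, dormorso, dorvenrunvi, dorvenvi): 21 nodes
  'n'-branch (nevi): 4 nodes
  'r'-branch (runlusar): 8 nodes
  'v'-branch (venrogal): 8 nodes
Sum: 41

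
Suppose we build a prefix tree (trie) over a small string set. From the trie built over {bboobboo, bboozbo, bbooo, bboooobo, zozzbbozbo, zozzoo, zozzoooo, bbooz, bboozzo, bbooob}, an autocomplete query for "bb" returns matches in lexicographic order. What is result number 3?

DFS of the "bb" subtree visits, in order: "bboobboo", "bbooo", "bbooob", "bboooobo", "bbooz", "bboozbo", "bboozzo"
Position 3: bbooob

bbooob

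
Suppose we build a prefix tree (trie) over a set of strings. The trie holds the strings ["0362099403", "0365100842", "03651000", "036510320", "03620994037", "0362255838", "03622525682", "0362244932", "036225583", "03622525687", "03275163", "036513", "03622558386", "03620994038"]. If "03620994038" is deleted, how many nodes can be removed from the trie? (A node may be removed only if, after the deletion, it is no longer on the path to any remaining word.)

1

Walk "03620994038" from the leaf back toward the root, removing each node that no remaining word uses.
The suffix "8" (1 node) is used only by "03620994038"; the node for "0362099403" still has the child "7", so pruning stops there.
Nodes removed: 1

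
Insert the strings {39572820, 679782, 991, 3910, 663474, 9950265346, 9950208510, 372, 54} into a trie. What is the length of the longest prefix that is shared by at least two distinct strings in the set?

Look for the deepest trie node that still has at least two words in its subtree.
e.g. "9950208510" and "9950265346" share the prefix "99502" of length 5; no pair shares a longer one.
Longest shared-prefix length: 5

5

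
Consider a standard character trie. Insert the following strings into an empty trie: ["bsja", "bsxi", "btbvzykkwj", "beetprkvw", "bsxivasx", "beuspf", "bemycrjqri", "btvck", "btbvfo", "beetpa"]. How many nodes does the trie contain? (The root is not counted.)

45

For each word, the new-node count is its length minus the longest prefix already in the trie:
  "bsja" → 4 new (b, s, j, a)
  "bsxi" → prefix "bs" already present; 2 new (x, i)
  "btbvzykkwj" → prefix "b" already present; 9 new (t, b, v, z, y, k, k, w, j)
  "beetprkvw" → prefix "b" already present; 8 new (e, e, t, p, r, k, v, w)
  "bsxivasx" → prefix "bsxi" already present; 4 new (v, a, s, x)
  "beuspf" → prefix "be" already present; 4 new (u, s, p, f)
  "bemycrjqri" → prefix "be" already present; 8 new (m, y, c, r, j, q, r, i)
  "btvck" → prefix "bt" already present; 3 new (v, c, k)
  "btbvfo" → prefix "btbv" already present; 2 new (f, o)
  "beetpa" → prefix "beetp" already present; 1 new (a)
Total nodes = 4 + 2 + 9 + 8 + 4 + 4 + 8 + 3 + 2 + 1 = 45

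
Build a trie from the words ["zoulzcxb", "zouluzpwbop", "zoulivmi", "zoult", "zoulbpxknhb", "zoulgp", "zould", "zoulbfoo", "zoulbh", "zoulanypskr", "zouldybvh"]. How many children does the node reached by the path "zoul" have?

8

Walk "zoul" from the root, arriving at one node.
Characters that immediately follow "zoul" among the stored strings: {a, b, d, g, i, t, u, z}.
That node has 8 child edges.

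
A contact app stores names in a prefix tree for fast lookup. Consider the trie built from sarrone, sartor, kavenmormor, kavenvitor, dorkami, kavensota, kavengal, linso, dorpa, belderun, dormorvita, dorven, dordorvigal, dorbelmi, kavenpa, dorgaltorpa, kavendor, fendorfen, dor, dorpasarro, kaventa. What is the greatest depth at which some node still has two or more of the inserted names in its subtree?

5

Equivalently: take the maximum, over all pairs, of their longest common prefix length.
e.g. "dorpa" and "dorpasarro" share the prefix "dorpa" of length 5; no pair shares a longer one.
Longest shared-prefix length: 5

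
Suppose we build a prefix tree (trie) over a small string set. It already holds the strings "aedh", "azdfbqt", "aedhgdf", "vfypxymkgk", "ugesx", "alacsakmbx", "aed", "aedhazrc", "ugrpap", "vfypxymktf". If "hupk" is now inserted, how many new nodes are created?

No existing word starts with "h", so every character of "hupk" needs a new node.
4 − 0 = 4 new nodes.

4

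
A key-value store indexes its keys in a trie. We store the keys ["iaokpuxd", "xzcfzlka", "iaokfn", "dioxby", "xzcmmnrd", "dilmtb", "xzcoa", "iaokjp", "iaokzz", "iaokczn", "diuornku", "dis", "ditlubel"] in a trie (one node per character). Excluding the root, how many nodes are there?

55

Count nodes per top-level branch (shared prefixes stored once):
  'd'-branch (dilmtb, dioxby, dis, ditlubel, diuornku): 23 nodes
  'i'-branch (iaokczn, iaokfn, iaokjp, iaokpuxd, iaokzz): 17 nodes
  'x'-branch (xzcfzlka, xzcmmnrd, xzcoa): 15 nodes
Sum: 55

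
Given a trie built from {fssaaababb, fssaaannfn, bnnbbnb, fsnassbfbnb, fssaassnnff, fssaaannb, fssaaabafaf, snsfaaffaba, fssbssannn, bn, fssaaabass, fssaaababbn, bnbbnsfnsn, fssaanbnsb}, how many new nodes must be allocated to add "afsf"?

4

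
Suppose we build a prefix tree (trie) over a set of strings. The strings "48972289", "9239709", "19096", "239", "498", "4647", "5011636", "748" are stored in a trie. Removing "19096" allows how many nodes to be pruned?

5

A node on "19096"'s path can go only if nothing else ends at it or branches off below it.
No other word shares any prefix with "19096", so all 5 of its nodes go.
Nodes removed: 5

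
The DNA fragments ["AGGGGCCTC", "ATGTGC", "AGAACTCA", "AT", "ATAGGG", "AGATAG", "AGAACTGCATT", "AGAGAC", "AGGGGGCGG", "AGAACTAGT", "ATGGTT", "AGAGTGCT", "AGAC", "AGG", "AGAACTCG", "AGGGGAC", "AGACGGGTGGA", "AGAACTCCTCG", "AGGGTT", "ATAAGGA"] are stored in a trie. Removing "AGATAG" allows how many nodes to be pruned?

3

A node on "AGATAG"'s path can go only if nothing else ends at it or branches off below it.
The suffix "TAG" (3 nodes) is used only by "AGATAG"; the node for "AGA" still has the child "A", so pruning stops there.
Nodes removed: 3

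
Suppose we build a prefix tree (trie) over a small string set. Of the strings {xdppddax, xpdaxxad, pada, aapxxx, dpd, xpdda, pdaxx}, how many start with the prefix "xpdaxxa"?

1

Filter for entries beginning with "xpdaxxa":
Matches: "xpdaxxad"
Count: 1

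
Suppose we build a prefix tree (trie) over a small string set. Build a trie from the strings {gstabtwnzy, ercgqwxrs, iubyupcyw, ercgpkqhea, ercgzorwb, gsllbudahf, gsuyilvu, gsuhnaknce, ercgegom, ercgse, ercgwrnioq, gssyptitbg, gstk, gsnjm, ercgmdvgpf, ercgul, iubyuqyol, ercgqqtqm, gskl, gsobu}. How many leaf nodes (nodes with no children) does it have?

20

A leaf is a node with no children — equivalently, the end of a word that is not a proper prefix of any other stored word.
Those words: "ercgegom", "ercgmdvgpf", "ercgpkqhea", "ercgqqtqm", "ercgqwxrs", "ercgse", "ercgul", "ercgwrnioq", "ercgzorwb", "gskl", "gsllbudahf", "gsnjm", "gsobu", "gssyptitbg", "gstabtwnzy", "gstk", "gsuhnaknce", "gsuyilvu", "iubyupcyw", "iubyuqyol"
Leaf count: 20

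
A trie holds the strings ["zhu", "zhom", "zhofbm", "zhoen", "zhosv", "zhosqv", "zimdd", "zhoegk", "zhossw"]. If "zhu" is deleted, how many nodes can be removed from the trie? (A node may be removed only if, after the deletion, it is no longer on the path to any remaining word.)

1

A node on "zhu"'s path can go only if nothing else ends at it or branches off below it.
The suffix "u" (1 node) is used only by "zhu"; the node for "zh" still has the child "o", so pruning stops there.
Nodes removed: 1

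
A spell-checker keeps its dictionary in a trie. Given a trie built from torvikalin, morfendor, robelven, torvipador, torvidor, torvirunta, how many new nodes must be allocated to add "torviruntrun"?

The longest prefix of "torviruntrun" already in the trie is "torvirunt" (length 9).
So 12 − 9 = 3 new nodes.

3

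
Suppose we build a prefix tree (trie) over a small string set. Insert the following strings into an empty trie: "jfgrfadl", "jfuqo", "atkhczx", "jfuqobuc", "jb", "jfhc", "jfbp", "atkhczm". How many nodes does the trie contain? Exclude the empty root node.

27

Trie structure (* marks end of a word):
(root)
├─ a
│  └─ t
│     └─ k
│        └─ h
│           └─ c
│              └─ z
│                 ├─ m *
│                 └─ x *
└─ j
   ├─ b *
   └─ f
      ├─ b
      │  └─ p *
      ├─ g
      │  └─ r
      │     └─ f
      │        └─ a
      │           └─ d
      │              └─ l *
      ├─ h
      │  └─ c *
      └─ u
         └─ q
            └─ o *
               └─ b
                  └─ u
                     └─ c *
Counting every labelled node above: 27.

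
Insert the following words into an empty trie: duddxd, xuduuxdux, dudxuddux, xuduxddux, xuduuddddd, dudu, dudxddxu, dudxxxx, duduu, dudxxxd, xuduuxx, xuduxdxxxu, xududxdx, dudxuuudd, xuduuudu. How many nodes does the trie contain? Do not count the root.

57

For each word, the new-node count is its length minus the longest prefix already in the trie:
  "duddxd" → 6 new (d, u, d, d, x, d)
  "xuduuxdux" → 9 new (x, u, d, u, u, x, d, u, x)
  "dudxuddux" → prefix "dud" already present; 6 new (x, u, d, d, u, x)
  "xuduxddux" → prefix "xudu" already present; 5 new (x, d, d, u, x)
  "xuduuddddd" → prefix "xuduu" already present; 5 new (d, d, d, d, d)
  "dudu" → prefix "dud" already present; 1 new (u)
  "dudxddxu" → prefix "dudx" already present; 4 new (d, d, x, u)
  "dudxxxx" → prefix "dudx" already present; 3 new (x, x, x)
  "duduu" → prefix "dudu" already present; 1 new (u)
  "dudxxxd" → prefix "dudxxx" already present; 1 new (d)
  "xuduuxx" → prefix "xuduux" already present; 1 new (x)
  "xuduxdxxxu" → prefix "xuduxd" already present; 4 new (x, x, x, u)
  "xududxdx" → prefix "xudu" already present; 4 new (d, x, d, x)
  "dudxuuudd" → prefix "dudxu" already present; 4 new (u, u, d, d)
  "xuduuudu" → prefix "xuduu" already present; 3 new (u, d, u)
Total nodes = 6 + 9 + 6 + 5 + 5 + 1 + 4 + 3 + 1 + 1 + 1 + 4 + 4 + 4 + 3 = 57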